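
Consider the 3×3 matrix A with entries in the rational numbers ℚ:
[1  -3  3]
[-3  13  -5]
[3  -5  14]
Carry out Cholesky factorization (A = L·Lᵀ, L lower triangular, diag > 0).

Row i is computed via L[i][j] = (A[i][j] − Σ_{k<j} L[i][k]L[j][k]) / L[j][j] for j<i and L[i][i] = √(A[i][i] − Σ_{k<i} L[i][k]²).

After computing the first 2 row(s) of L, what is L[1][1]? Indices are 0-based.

L[1][1] = 2

Step 1: L[0][0] = √(1) = 1.
  L[1][0] = (-3) / L[0][0] = -3.
Step 2: L[1][1] = √(4) = 2.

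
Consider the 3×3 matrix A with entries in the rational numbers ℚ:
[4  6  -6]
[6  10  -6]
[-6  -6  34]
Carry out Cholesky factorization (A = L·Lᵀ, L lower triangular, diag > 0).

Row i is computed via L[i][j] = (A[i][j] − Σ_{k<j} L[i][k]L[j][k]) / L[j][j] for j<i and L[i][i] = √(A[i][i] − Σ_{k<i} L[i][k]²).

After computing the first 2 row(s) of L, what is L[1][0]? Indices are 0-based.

Step 1: L[0][0] = √(4) = 2.
  L[1][0] = (6) / L[0][0] = 3.
Step 2: L[1][1] = √(1) = 1.

L[1][0] = 3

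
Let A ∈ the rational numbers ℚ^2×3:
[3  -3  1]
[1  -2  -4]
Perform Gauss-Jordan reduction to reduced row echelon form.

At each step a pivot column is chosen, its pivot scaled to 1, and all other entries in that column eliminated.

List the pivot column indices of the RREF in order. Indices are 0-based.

pivot(0,0)=3: scale R0 → (1, -1, 1/3)
  clear (1,0): R1 −= (1)R0 → (0, -1, -13/3)
pivot(1,1)=-1: scale R1 → (0, 1, 13/3)
  clear (0,1): R0 −= (-1)R1 → (1, 0, 14/3)

pivot columns: 0, 1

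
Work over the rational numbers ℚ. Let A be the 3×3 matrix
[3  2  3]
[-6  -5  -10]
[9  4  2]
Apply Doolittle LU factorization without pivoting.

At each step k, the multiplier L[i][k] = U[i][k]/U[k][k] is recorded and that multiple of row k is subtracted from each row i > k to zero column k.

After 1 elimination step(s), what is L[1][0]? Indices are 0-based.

L[1][0] = -2

[col 0] pivot 3
  R1 -= -2*R0 → (0, -1, -4)  (L[1][0] := -2)
  R2 -= 3*R0 → (0, -2, -7)  (L[2][0] := 3)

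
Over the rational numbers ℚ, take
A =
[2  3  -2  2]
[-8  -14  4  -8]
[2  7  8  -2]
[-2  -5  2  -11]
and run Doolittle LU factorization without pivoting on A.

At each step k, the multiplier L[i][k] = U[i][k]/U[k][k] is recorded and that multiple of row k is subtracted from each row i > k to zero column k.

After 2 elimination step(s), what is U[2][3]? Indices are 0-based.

[col 0] pivot 2
  R1 -= -4*R0 → (0, -2, -4, 0)  (L[1][0] := -4)
  R2 -= 1*R0 → (0, 4, 10, -4)  (L[2][0] := 1)
  R3 -= -1*R0 → (0, -2, 0, -9)  (L[3][0] := -1)
[col 1] pivot -2
  R2 -= -2*R1 → (0, 0, 2, -4)  (L[2][1] := -2)
  R3 -= 1*R1 → (0, 0, 4, -9)  (L[3][1] := 1)

U[2][3] = -4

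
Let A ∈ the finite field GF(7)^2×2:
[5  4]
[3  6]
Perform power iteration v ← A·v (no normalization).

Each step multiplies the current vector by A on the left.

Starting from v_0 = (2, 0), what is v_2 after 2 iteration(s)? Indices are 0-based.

v_0 = (2, 0).
v_1 = A·v_0 = (3, 6).
v_2 = A·v_1 = (4, 3).

v_2 = (4, 3)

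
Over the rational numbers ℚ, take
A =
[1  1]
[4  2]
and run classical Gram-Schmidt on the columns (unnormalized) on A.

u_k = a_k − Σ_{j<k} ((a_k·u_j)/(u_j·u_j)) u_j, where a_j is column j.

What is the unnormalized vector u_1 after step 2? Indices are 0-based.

u_1 = (8/17, -2/17)

Step 1: u_0 = a_0 = (1, 4).
Step 2: u_1 = a_1 − (9/17)·u_0 = (8/17, -2/17).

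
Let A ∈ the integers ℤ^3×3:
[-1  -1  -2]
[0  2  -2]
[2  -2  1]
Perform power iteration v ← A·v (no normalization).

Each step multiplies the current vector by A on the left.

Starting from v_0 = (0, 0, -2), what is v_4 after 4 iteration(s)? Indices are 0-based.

v_4 = (44, 124, -98)

v_0 = (0, 0, -2).
v_1 = A·v_0 = (4, 4, -2).
v_2 = A·v_1 = (-4, 12, -2).
v_3 = A·v_2 = (-4, 28, -34).
v_4 = A·v_3 = (44, 124, -98).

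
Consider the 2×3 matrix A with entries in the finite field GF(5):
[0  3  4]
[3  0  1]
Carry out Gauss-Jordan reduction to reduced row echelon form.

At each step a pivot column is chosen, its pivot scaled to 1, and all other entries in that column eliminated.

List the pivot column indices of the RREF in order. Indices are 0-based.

pivot columns: 0, 1

pivot(0,0): swap R0↔R1
pivot(0,0)=3: scale R0 → (1, 0, 2)
pivot(1,1)=3: scale R1 → (0, 1, 3)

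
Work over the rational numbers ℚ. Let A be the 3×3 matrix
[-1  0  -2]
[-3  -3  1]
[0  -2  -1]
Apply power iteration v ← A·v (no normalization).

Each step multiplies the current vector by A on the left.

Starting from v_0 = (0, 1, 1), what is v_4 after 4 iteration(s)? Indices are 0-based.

v_0 = (0, 1, 1).
v_1 = A·v_0 = (-2, -2, -3).
v_2 = A·v_1 = (8, 9, 7).
v_3 = A·v_2 = (-22, -44, -25).
v_4 = A·v_3 = (72, 173, 113).

v_4 = (72, 173, 113)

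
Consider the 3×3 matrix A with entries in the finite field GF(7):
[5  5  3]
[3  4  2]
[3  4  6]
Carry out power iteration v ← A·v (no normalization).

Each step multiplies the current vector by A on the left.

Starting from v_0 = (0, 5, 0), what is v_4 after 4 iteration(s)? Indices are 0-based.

v_0 = (0, 5, 0).
v_1 = A·v_0 = (4, 6, 6).
v_2 = A·v_1 = (5, 6, 2).
v_3 = A·v_2 = (5, 1, 2).
v_4 = A·v_3 = (1, 2, 3).

v_4 = (1, 2, 3)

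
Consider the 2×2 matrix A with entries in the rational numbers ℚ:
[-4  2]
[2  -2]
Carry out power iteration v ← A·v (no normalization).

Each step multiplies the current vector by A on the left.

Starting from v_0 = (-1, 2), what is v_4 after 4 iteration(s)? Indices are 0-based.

v_0 = (-1, 2).
v_1 = A·v_0 = (8, -6).
v_2 = A·v_1 = (-44, 28).
v_3 = A·v_2 = (232, -144).
v_4 = A·v_3 = (-1216, 752).

v_4 = (-1216, 752)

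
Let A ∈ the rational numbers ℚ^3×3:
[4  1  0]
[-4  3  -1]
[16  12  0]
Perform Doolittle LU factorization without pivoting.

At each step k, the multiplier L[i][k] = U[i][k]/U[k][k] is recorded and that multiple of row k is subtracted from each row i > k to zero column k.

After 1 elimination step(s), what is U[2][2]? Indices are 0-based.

U[2][2] = 0

Step 1: pivot at (0,0) is 4.
  row1 ← row1 − (-1)·row0  ⇒  L[1][0]=-1, U row1=(0, 4, -1)
  row2 ← row2 − (4)·row0  ⇒  L[2][0]=4, U row2=(0, 8, 0)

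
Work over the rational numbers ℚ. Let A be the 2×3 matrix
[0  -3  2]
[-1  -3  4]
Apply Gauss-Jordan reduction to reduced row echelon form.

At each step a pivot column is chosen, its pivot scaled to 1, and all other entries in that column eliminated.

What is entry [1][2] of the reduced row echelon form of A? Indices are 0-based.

M[1][2] = -2/3

[1] R0 <-> R1
[1] R0 /= -1  ⇒  (1, 3, -4)
[2] R1 /= -3  ⇒  (0, 1, -2/3)
     R0 -= 3·R1  ⇒  (1, 0, -2)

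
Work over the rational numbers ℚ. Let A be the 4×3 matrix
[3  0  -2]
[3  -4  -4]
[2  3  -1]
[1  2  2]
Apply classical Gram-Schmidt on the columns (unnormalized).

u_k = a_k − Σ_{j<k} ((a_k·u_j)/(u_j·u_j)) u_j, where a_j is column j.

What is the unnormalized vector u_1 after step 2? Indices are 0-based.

Step 1: u_0 = a_0 = (3, 3, 2, 1).
Step 2: u_1 = a_1 − (-4/23)·u_0 = (12/23, -80/23, 77/23, 50/23).

u_1 = (12/23, -80/23, 77/23, 50/23)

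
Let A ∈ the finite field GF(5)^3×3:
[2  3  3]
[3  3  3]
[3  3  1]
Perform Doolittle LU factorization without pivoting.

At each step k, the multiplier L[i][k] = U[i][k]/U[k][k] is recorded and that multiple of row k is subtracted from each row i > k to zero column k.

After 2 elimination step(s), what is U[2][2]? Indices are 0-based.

U[2][2] = 3

[col 0] pivot 2
  R1 -= 4*R0 → (0, 1, 1)  (L[1][0] := 4)
  R2 -= 4*R0 → (0, 1, 4)  (L[2][0] := 4)
[col 1] pivot 1
  R2 -= 1*R1 → (0, 0, 3)  (L[2][1] := 1)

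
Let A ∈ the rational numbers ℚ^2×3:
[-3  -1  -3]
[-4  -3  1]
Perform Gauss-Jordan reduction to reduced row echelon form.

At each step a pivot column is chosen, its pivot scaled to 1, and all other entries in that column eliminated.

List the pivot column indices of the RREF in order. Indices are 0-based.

pivot columns: 0, 1

pivot(0,0)=-3: scale R0 → (1, 1/3, 1)
  clear (1,0): R1 −= (-4)R0 → (0, -5/3, 5)
pivot(1,1)=-5/3: scale R1 → (0, 1, -3)
  clear (0,1): R0 −= (1/3)R1 → (1, 0, 2)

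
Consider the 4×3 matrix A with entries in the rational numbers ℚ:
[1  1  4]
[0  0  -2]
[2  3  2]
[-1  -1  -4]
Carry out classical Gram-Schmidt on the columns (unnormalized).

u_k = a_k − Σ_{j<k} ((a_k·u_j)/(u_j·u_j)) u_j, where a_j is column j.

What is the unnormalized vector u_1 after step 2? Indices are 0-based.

Step 1: u_0 = a_0 = (1, 0, 2, -1).
Step 2: u_1 = a_1 − (4/3)·u_0 = (-1/3, 0, 1/3, 1/3).

u_1 = (-1/3, 0, 1/3, 1/3)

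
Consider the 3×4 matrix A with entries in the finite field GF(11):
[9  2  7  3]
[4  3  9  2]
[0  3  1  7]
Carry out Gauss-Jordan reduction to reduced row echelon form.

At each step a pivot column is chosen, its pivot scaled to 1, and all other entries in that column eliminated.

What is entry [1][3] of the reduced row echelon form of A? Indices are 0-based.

M[1][3] = 3

step 1: normalize row 0 (÷9) = (1, 10, 2, 4)
  row 1: subtract 4×row0 = (0, 7, 1, 8)
step 2: normalize row 1 (÷7) = (0, 1, 8, 9)
  row 0: subtract 10×row1 = (1, 0, 10, 2)
  row 2: subtract 3×row1 = (0, 0, 10, 2)
step 3: normalize row 2 (÷10) = (0, 0, 1, 9)
  row 0: subtract 10×row2 = (1, 0, 0, 0)
  row 1: subtract 8×row2 = (0, 1, 0, 3)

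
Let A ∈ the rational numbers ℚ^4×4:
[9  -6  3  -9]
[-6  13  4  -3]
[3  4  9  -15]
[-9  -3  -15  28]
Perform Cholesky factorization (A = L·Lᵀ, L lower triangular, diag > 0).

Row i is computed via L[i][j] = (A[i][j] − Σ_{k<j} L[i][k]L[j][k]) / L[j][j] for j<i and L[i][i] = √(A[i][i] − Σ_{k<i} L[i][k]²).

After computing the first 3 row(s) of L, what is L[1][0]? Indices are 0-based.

Step 1: L[0][0] = √(9) = 3.
  L[1][0] = (-6) / L[0][0] = -2.
Step 2: L[1][1] = √(9) = 3.
  L[2][0] = (3) / L[0][0] = 1.
  L[2][1] = (6) / L[1][1] = 2.
Step 3: L[2][2] = √(4) = 2.

L[1][0] = -2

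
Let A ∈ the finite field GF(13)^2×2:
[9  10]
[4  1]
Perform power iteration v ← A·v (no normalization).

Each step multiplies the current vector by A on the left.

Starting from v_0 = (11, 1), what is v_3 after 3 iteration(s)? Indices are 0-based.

v_3 = (9, 4)

v_0 = (11, 1).
v_1 = A·v_0 = (5, 6).
v_2 = A·v_1 = (1, 0).
v_3 = A·v_2 = (9, 4).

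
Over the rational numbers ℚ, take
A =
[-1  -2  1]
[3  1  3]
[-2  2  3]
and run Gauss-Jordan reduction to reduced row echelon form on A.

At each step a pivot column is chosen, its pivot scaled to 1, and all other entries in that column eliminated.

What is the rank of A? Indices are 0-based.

pivot(0,0)=-1: scale R0 → (1, 2, -1)
  clear (1,0): R1 −= (3)R0 → (0, -5, 6)
  clear (2,0): R2 −= (-2)R0 → (0, 6, 1)
pivot(1,1)=-5: scale R1 → (0, 1, -6/5)
  clear (0,1): R0 −= (2)R1 → (1, 0, 7/5)
  clear (2,1): R2 −= (6)R1 → (0, 0, 41/5)
pivot(2,2)=41/5: scale R2 → (0, 0, 1)
  clear (0,2): R0 −= (7/5)R2 → (1, 0, 0)
  clear (1,2): R1 −= (-6/5)R2 → (0, 1, 0)

rank = 3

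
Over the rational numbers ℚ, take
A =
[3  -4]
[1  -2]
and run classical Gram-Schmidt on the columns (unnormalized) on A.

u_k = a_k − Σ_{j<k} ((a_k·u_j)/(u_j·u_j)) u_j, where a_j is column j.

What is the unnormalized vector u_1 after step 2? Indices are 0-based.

Step 1: u_0 = a_0 = (3, 1).
Step 2: u_1 = a_1 − (-7/5)·u_0 = (1/5, -3/5).

u_1 = (1/5, -3/5)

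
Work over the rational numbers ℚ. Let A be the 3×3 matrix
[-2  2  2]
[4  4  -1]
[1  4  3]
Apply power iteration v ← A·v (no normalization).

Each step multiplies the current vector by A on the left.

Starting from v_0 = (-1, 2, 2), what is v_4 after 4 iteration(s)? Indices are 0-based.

v_4 = (560, 827, 1619)

v_0 = (-1, 2, 2).
v_1 = A·v_0 = (10, 2, 13).
v_2 = A·v_1 = (10, 35, 57).
v_3 = A·v_2 = (164, 123, 321).
v_4 = A·v_3 = (560, 827, 1619).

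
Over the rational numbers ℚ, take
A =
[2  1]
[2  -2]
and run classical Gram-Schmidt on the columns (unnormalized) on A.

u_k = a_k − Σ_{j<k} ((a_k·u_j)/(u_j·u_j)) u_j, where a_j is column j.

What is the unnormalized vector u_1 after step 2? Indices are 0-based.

u_1 = (3/2, -3/2)

Step 1: u_0 = a_0 = (2, 2).
Step 2: u_1 = a_1 − (-1/4)·u_0 = (3/2, -3/2).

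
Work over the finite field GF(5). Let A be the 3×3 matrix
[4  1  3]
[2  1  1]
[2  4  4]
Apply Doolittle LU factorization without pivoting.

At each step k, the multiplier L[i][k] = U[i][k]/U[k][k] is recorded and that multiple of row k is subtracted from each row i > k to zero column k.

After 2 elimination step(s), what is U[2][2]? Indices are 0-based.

U[2][2] = 1

k=0: U[0][0]=4
  eliminate (1,0): mult=3, new row 1: (0, 3, 2); set L[1][0]=3
  eliminate (2,0): mult=3, new row 2: (0, 1, 0); set L[2][0]=3
k=1: U[1][1]=3
  eliminate (2,1): mult=2, new row 2: (0, 0, 1); set L[2][1]=2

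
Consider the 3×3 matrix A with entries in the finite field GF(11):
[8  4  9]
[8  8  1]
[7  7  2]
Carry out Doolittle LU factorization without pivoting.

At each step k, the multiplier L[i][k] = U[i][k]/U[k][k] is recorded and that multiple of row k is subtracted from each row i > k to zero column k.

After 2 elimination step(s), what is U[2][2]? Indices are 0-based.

Step 1: pivot at (0,0) is 8.
  row1 ← row1 − (1)·row0  ⇒  L[1][0]=1, U row1=(0, 4, 3)
  row2 ← row2 − (5)·row0  ⇒  L[2][0]=5, U row2=(0, 9, 1)
Step 2: pivot at (1,1) is 4.
  row2 ← row2 − (5)·row1  ⇒  L[2][1]=5, U row2=(0, 0, 8)

U[2][2] = 8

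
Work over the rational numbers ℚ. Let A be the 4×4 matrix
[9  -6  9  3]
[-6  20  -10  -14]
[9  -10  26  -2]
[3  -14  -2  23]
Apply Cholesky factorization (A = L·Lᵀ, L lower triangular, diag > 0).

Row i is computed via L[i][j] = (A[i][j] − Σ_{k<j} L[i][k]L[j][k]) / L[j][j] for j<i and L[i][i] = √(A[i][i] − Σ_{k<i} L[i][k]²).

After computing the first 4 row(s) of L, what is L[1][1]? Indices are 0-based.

L[1][1] = 4

Step 1: L[0][0] = √(9) = 3.
  L[1][0] = (-6) / L[0][0] = -2.
Step 2: L[1][1] = √(16) = 4.
  L[2][0] = (9) / L[0][0] = 3.
  L[2][1] = (-4) / L[1][1] = -1.
Step 3: L[2][2] = √(16) = 4.
  L[3][0] = (3) / L[0][0] = 1.
  L[3][1] = (-12) / L[1][1] = -3.
  L[3][2] = (-8) / L[2][2] = -2.
Step 4: L[3][3] = √(9) = 3.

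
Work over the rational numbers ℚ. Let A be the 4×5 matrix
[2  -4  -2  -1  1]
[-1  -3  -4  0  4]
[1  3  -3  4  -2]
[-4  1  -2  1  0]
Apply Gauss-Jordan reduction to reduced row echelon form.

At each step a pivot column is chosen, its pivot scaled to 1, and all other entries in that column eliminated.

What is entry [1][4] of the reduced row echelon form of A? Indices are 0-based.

M[1][4] = 177/19

[1] R0 /= 2  ⇒  (1, -2, -1, -1/2, 1/2)
     R1 -= -1·R0  ⇒  (0, -5, -5, -1/2, 9/2)
     R2 -= 1·R0  ⇒  (0, 5, -2, 9/2, -5/2)
     R3 -= -4·R0  ⇒  (0, -7, -6, -1, 2)
[2] R1 /= -5  ⇒  (0, 1, 1, 1/10, -9/10)
     R0 -= -2·R1  ⇒  (1, 0, 1, -3/10, -13/10)
     R2 -= 5·R1  ⇒  (0, 0, -7, 4, 2)
     R3 -= -7·R1  ⇒  (0, 0, 1, -3/10, -43/10)
[3] R2 /= -7  ⇒  (0, 0, 1, -4/7, -2/7)
     R0 -= 1·R2  ⇒  (1, 0, 0, 19/70, -71/70)
     R1 -= 1·R2  ⇒  (0, 1, 0, 47/70, -43/70)
     R3 -= 1·R2  ⇒  (0, 0, 0, 19/70, -281/70)
[4] R3 /= 19/70  ⇒  (0, 0, 0, 1, -281/19)
     R0 -= 19/70·R3  ⇒  (1, 0, 0, 0, 3)
     R1 -= 47/70·R3  ⇒  (0, 1, 0, 0, 177/19)
     R2 -= -4/7·R3  ⇒  (0, 0, 1, 0, -166/19)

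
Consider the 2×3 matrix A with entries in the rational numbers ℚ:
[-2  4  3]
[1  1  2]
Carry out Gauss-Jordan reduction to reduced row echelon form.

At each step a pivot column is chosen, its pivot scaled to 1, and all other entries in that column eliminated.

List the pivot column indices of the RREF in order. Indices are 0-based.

[1] R0 /= -2  ⇒  (1, -2, -3/2)
     R1 -= 1·R0  ⇒  (0, 3, 7/2)
[2] R1 /= 3  ⇒  (0, 1, 7/6)
     R0 -= -2·R1  ⇒  (1, 0, 5/6)

pivot columns: 0, 1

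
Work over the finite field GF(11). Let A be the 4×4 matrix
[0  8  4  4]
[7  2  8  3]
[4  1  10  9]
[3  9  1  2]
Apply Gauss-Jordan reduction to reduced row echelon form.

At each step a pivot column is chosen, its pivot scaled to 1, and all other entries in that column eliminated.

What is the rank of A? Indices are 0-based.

rank = 4

[1] R0 <-> R1
[1] R0 /= 7  ⇒  (1, 5, 9, 2)
     R2 -= 4·R0  ⇒  (0, 3, 7, 1)
     R3 -= 3·R0  ⇒  (0, 5, 7, 7)
[2] R1 /= 8  ⇒  (0, 1, 6, 6)
     R0 -= 5·R1  ⇒  (1, 0, 1, 5)
     R2 -= 3·R1  ⇒  (0, 0, 0, 5)
     R3 -= 5·R1  ⇒  (0, 0, 10, 10)
[3] R2 <-> R3
[3] R2 /= 10  ⇒  (0, 0, 1, 1)
     R0 -= 1·R2  ⇒  (1, 0, 0, 4)
     R1 -= 6·R2  ⇒  (0, 1, 0, 0)
[4] R3 /= 5  ⇒  (0, 0, 0, 1)
     R0 -= 4·R3  ⇒  (1, 0, 0, 0)
     R2 -= 1·R3  ⇒  (0, 0, 1, 0)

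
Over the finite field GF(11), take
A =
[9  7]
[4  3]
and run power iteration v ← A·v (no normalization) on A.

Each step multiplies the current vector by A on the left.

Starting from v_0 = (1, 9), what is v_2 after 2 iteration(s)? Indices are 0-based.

v_0 = (1, 9).
v_1 = A·v_0 = (6, 9).
v_2 = A·v_1 = (7, 7).

v_2 = (7, 7)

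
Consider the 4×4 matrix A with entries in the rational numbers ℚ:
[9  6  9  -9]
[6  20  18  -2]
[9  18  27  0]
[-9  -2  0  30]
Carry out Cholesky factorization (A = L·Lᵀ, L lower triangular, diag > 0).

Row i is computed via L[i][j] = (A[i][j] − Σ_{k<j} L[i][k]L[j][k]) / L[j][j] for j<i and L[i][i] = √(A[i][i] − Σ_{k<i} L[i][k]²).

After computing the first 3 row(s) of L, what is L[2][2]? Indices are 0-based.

L[2][2] = 3

Step 1: L[0][0] = √(9) = 3.
  L[1][0] = (6) / L[0][0] = 2.
Step 2: L[1][1] = √(16) = 4.
  L[2][0] = (9) / L[0][0] = 3.
  L[2][1] = (12) / L[1][1] = 3.
Step 3: L[2][2] = √(9) = 3.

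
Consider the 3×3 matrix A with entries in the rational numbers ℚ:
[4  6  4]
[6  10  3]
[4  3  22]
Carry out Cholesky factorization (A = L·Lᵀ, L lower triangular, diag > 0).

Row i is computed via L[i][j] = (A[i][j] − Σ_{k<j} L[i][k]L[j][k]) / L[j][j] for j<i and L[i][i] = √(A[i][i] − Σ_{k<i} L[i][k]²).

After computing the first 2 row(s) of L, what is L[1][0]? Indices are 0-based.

Step 1: L[0][0] = √(4) = 2.
  L[1][0] = (6) / L[0][0] = 3.
Step 2: L[1][1] = √(1) = 1.

L[1][0] = 3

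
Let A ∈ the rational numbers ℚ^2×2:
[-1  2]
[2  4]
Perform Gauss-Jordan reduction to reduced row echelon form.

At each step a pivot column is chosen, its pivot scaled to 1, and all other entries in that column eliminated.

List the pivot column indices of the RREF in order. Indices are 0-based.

pivot columns: 0, 1

step 1: normalize row 0 (÷-1) = (1, -2)
  row 1: subtract 2×row0 = (0, 8)
step 2: normalize row 1 (÷8) = (0, 1)
  row 0: subtract -2×row1 = (1, 0)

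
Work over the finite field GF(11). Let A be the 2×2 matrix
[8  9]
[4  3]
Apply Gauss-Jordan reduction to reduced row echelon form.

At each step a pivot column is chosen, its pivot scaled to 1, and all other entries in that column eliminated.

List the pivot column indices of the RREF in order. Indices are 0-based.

step 1: normalize row 0 (÷8) = (1, 8)
  row 1: subtract 4×row0 = (0, 4)
step 2: normalize row 1 (÷4) = (0, 1)
  row 0: subtract 8×row1 = (1, 0)

pivot columns: 0, 1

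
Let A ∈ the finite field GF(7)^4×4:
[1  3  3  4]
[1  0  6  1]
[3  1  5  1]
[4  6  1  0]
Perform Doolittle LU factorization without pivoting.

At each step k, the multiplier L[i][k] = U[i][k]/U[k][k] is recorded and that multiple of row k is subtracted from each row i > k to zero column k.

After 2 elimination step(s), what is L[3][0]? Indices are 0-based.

L[3][0] = 4

Step 1: pivot at (0,0) is 1.
  row1 ← row1 − (1)·row0  ⇒  L[1][0]=1, U row1=(0, 4, 3, 4)
  row2 ← row2 − (3)·row0  ⇒  L[2][0]=3, U row2=(0, 6, 3, 3)
  row3 ← row3 − (4)·row0  ⇒  L[3][0]=4, U row3=(0, 1, 3, 5)
Step 2: pivot at (1,1) is 4.
  row2 ← row2 − (5)·row1  ⇒  L[2][1]=5, U row2=(0, 0, 2, 4)
  row3 ← row3 − (2)·row1  ⇒  L[3][1]=2, U row3=(0, 0, 4, 4)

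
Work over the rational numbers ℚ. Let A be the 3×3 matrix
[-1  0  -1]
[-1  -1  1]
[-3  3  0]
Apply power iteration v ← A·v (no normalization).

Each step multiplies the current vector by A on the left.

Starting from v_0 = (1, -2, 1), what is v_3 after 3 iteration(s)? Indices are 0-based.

v_0 = (1, -2, 1).
v_1 = A·v_0 = (-2, 2, -9).
v_2 = A·v_1 = (11, -9, 12).
v_3 = A·v_2 = (-23, 10, -60).

v_3 = (-23, 10, -60)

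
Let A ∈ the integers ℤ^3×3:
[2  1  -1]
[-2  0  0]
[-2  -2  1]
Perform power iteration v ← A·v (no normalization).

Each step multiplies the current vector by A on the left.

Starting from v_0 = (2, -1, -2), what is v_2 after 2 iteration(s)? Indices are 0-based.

v_0 = (2, -1, -2).
v_1 = A·v_0 = (5, -4, -4).
v_2 = A·v_1 = (10, -10, -6).

v_2 = (10, -10, -6)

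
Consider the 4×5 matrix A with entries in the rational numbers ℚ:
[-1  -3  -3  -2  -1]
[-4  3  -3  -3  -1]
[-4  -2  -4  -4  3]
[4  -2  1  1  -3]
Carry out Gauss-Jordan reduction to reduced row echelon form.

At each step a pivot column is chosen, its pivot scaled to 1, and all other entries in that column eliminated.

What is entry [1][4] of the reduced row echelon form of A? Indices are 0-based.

step 1: normalize row 0 (÷-1) = (1, 3, 3, 2, 1)
  row 1: subtract -4×row0 = (0, 15, 9, 5, 3)
  row 2: subtract -4×row0 = (0, 10, 8, 4, 7)
  row 3: subtract 4×row0 = (0, -14, -11, -7, -7)
step 2: normalize row 1 (÷15) = (0, 1, 3/5, 1/3, 1/5)
  row 0: subtract 3×row1 = (1, 0, 6/5, 1, 2/5)
  row 2: subtract 10×row1 = (0, 0, 2, 2/3, 5)
  row 3: subtract -14×row1 = (0, 0, -13/5, -7/3, -21/5)
step 3: normalize row 2 (÷2) = (0, 0, 1, 1/3, 5/2)
  row 0: subtract 6/5×row2 = (1, 0, 0, 3/5, -13/5)
  row 1: subtract 3/5×row2 = (0, 1, 0, 2/15, -13/10)
  row 3: subtract -13/5×row2 = (0, 0, 0, -22/15, 23/10)
step 4: normalize row 3 (÷-22/15) = (0, 0, 0, 1, -69/44)
  row 0: subtract 3/5×row3 = (1, 0, 0, 0, -73/44)
  row 1: subtract 2/15×row3 = (0, 1, 0, 0, -12/11)
  row 2: subtract 1/3×row3 = (0, 0, 1, 0, 133/44)

M[1][4] = -12/11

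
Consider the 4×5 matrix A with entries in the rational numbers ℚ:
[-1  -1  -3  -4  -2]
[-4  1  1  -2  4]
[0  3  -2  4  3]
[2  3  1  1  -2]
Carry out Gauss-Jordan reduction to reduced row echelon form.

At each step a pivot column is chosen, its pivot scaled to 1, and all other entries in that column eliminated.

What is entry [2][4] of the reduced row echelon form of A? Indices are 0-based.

step 1: normalize row 0 (÷-1) = (1, 1, 3, 4, 2)
  row 1: subtract -4×row0 = (0, 5, 13, 14, 12)
  row 3: subtract 2×row0 = (0, 1, -5, -7, -6)
step 2: normalize row 1 (÷5) = (0, 1, 13/5, 14/5, 12/5)
  row 0: subtract 1×row1 = (1, 0, 2/5, 6/5, -2/5)
  row 2: subtract 3×row1 = (0, 0, -49/5, -22/5, -21/5)
  row 3: subtract 1×row1 = (0, 0, -38/5, -49/5, -42/5)
step 3: normalize row 2 (÷-49/5) = (0, 0, 1, 22/49, 3/7)
  row 0: subtract 2/5×row2 = (1, 0, 0, 50/49, -4/7)
  row 1: subtract 13/5×row2 = (0, 1, 0, 80/49, 9/7)
  row 3: subtract -38/5×row2 = (0, 0, 0, -313/49, -36/7)
step 4: normalize row 3 (÷-313/49) = (0, 0, 0, 1, 252/313)
  row 0: subtract 50/49×row3 = (1, 0, 0, 0, -436/313)
  row 1: subtract 80/49×row3 = (0, 1, 0, 0, -9/313)
  row 2: subtract 22/49×row3 = (0, 0, 1, 0, 21/313)

M[2][4] = 21/313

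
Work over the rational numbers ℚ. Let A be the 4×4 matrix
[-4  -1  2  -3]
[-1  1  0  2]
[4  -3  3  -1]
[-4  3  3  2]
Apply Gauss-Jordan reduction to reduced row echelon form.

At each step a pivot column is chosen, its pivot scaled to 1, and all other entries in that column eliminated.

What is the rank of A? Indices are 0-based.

step 1: normalize row 0 (÷-4) = (1, 1/4, -1/2, 3/4)
  row 1: subtract -1×row0 = (0, 5/4, -1/2, 11/4)
  row 2: subtract 4×row0 = (0, -4, 5, -4)
  row 3: subtract -4×row0 = (0, 4, 1, 5)
step 2: normalize row 1 (÷5/4) = (0, 1, -2/5, 11/5)
  row 0: subtract 1/4×row1 = (1, 0, -2/5, 1/5)
  row 2: subtract -4×row1 = (0, 0, 17/5, 24/5)
  row 3: subtract 4×row1 = (0, 0, 13/5, -19/5)
step 3: normalize row 2 (÷17/5) = (0, 0, 1, 24/17)
  row 0: subtract -2/5×row2 = (1, 0, 0, 13/17)
  row 1: subtract -2/5×row2 = (0, 1, 0, 47/17)
  row 3: subtract 13/5×row2 = (0, 0, 0, -127/17)
step 4: normalize row 3 (÷-127/17) = (0, 0, 0, 1)
  row 0: subtract 13/17×row3 = (1, 0, 0, 0)
  row 1: subtract 47/17×row3 = (0, 1, 0, 0)
  row 2: subtract 24/17×row3 = (0, 0, 1, 0)

rank = 4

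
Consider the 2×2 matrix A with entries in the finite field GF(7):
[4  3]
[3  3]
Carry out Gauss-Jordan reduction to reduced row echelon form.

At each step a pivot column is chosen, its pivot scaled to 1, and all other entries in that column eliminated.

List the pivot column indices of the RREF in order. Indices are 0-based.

pivot columns: 0, 1

pivot(0,0)=4: scale R0 → (1, 6)
  clear (1,0): R1 −= (3)R0 → (0, 6)
pivot(1,1)=6: scale R1 → (0, 1)
  clear (0,1): R0 −= (6)R1 → (1, 0)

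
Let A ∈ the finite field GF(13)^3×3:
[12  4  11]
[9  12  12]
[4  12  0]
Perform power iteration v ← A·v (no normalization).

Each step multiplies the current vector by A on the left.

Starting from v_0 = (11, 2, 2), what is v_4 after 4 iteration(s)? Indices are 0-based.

v_0 = (11, 2, 2).
v_1 = A·v_0 = (6, 4, 3).
v_2 = A·v_1 = (4, 8, 7).
v_3 = A·v_2 = (1, 8, 8).
v_4 = A·v_3 = (2, 6, 9).

v_4 = (2, 6, 9)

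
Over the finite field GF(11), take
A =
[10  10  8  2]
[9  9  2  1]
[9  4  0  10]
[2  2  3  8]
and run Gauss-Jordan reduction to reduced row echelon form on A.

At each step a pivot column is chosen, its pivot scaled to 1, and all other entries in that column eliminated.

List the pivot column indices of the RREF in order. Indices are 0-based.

[1] R0 /= 10  ⇒  (1, 1, 3, 9)
     R1 -= 9·R0  ⇒  (0, 0, 8, 8)
     R2 -= 9·R0  ⇒  (0, 6, 6, 6)
     R3 -= 2·R0  ⇒  (0, 0, 8, 1)
[2] R1 <-> R2
[2] R1 /= 6  ⇒  (0, 1, 1, 1)
     R0 -= 1·R1  ⇒  (1, 0, 2, 8)
[3] R2 /= 8  ⇒  (0, 0, 1, 1)
     R0 -= 2·R2  ⇒  (1, 0, 0, 6)
     R1 -= 1·R2  ⇒  (0, 1, 0, 0)
     R3 -= 8·R2  ⇒  (0, 0, 0, 4)
[4] R3 /= 4  ⇒  (0, 0, 0, 1)
     R0 -= 6·R3  ⇒  (1, 0, 0, 0)
     R2 -= 1·R3  ⇒  (0, 0, 1, 0)

pivot columns: 0, 1, 2, 3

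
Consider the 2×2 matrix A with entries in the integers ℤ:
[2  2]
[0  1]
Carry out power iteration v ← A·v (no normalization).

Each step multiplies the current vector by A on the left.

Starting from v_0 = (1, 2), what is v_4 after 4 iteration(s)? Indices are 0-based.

v_0 = (1, 2).
v_1 = A·v_0 = (6, 2).
v_2 = A·v_1 = (16, 2).
v_3 = A·v_2 = (36, 2).
v_4 = A·v_3 = (76, 2).

v_4 = (76, 2)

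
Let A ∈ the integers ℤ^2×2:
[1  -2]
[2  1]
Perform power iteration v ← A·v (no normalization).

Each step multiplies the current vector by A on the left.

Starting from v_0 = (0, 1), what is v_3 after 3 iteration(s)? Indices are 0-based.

v_3 = (2, -11)

v_0 = (0, 1).
v_1 = A·v_0 = (-2, 1).
v_2 = A·v_1 = (-4, -3).
v_3 = A·v_2 = (2, -11).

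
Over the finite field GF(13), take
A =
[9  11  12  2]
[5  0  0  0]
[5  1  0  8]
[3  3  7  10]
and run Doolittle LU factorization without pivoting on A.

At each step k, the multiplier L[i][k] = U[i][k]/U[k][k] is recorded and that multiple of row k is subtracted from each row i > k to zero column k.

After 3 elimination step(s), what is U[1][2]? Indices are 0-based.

Step 1: pivot at (0,0) is 9.
  row1 ← row1 − (2)·row0  ⇒  L[1][0]=2, U row1=(0, 4, 2, 9)
  row2 ← row2 − (2)·row0  ⇒  L[2][0]=2, U row2=(0, 5, 2, 4)
  row3 ← row3 − (9)·row0  ⇒  L[3][0]=9, U row3=(0, 8, 3, 5)
Step 2: pivot at (1,1) is 4.
  row2 ← row2 − (11)·row1  ⇒  L[2][1]=11, U row2=(0, 0, 6, 9)
  row3 ← row3 − (2)·row1  ⇒  L[3][1]=2, U row3=(0, 0, 12, 0)
Step 3: pivot at (2,2) is 6.
  row3 ← row3 − (2)·row2  ⇒  L[3][2]=2, U row3=(0, 0, 0, 8)

U[1][2] = 2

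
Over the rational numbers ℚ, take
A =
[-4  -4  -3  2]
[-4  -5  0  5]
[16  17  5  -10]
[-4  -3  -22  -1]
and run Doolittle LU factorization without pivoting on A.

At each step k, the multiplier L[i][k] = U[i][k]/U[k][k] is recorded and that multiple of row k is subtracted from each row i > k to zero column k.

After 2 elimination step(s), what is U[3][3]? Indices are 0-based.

Step 1: pivot at (0,0) is -4.
  row1 ← row1 − (1)·row0  ⇒  L[1][0]=1, U row1=(0, -1, 3, 3)
  row2 ← row2 − (-4)·row0  ⇒  L[2][0]=-4, U row2=(0, 1, -7, -2)
  row3 ← row3 − (1)·row0  ⇒  L[3][0]=1, U row3=(0, 1, -19, -3)
Step 2: pivot at (1,1) is -1.
  row2 ← row2 − (-1)·row1  ⇒  L[2][1]=-1, U row2=(0, 0, -4, 1)
  row3 ← row3 − (-1)·row1  ⇒  L[3][1]=-1, U row3=(0, 0, -16, 0)

U[3][3] = 0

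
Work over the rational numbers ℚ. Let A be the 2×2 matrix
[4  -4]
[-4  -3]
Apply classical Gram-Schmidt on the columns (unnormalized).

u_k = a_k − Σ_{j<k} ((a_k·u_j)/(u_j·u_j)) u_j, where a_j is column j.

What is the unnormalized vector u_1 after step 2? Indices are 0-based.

u_1 = (-7/2, -7/2)

Step 1: u_0 = a_0 = (4, -4).
Step 2: u_1 = a_1 − (-1/8)·u_0 = (-7/2, -7/2).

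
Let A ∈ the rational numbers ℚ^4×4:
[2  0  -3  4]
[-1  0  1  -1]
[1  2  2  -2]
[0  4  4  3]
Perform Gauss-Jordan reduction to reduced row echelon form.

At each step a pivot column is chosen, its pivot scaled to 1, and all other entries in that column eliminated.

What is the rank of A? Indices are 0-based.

[1] R0 /= 2  ⇒  (1, 0, -3/2, 2)
     R1 -= -1·R0  ⇒  (0, 0, -1/2, 1)
     R2 -= 1·R0  ⇒  (0, 2, 7/2, -4)
[2] R1 <-> R2
[2] R1 /= 2  ⇒  (0, 1, 7/4, -2)
     R3 -= 4·R1  ⇒  (0, 0, -3, 11)
[3] R2 /= -1/2  ⇒  (0, 0, 1, -2)
     R0 -= -3/2·R2  ⇒  (1, 0, 0, -1)
     R1 -= 7/4·R2  ⇒  (0, 1, 0, 3/2)
     R3 -= -3·R2  ⇒  (0, 0, 0, 5)
[4] R3 /= 5  ⇒  (0, 0, 0, 1)
     R0 -= -1·R3  ⇒  (1, 0, 0, 0)
     R1 -= 3/2·R3  ⇒  (0, 1, 0, 0)
     R2 -= -2·R3  ⇒  (0, 0, 1, 0)

rank = 4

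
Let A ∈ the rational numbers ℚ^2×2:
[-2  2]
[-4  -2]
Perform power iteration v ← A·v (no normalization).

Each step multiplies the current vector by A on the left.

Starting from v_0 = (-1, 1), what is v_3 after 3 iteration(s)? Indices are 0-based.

v_3 = (-32, 56)

v_0 = (-1, 1).
v_1 = A·v_0 = (4, 2).
v_2 = A·v_1 = (-4, -20).
v_3 = A·v_2 = (-32, 56).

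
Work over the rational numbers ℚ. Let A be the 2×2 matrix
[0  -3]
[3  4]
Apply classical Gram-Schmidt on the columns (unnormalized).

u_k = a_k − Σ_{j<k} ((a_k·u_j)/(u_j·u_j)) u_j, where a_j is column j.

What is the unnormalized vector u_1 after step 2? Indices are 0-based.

u_1 = (-3, 0)

Step 1: u_0 = a_0 = (0, 3).
Step 2: u_1 = a_1 − (4/3)·u_0 = (-3, 0).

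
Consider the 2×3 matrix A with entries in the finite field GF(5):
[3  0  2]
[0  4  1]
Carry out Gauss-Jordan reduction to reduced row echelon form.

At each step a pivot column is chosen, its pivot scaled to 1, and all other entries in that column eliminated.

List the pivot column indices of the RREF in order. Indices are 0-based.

step 1: normalize row 0 (÷3) = (1, 0, 4)
step 2: normalize row 1 (÷4) = (0, 1, 4)

pivot columns: 0, 1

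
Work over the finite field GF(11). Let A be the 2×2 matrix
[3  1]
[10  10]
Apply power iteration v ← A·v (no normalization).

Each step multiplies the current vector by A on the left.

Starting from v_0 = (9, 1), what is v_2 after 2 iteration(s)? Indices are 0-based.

v_2 = (8, 4)

v_0 = (9, 1).
v_1 = A·v_0 = (6, 1).
v_2 = A·v_1 = (8, 4).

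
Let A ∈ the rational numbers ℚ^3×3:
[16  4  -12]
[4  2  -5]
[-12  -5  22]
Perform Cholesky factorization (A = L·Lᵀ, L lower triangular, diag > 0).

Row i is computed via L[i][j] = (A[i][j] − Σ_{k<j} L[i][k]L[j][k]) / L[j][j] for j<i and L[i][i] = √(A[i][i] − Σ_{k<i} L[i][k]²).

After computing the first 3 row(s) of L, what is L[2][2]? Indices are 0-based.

L[2][2] = 3

Step 1: L[0][0] = √(16) = 4.
  L[1][0] = (4) / L[0][0] = 1.
Step 2: L[1][1] = √(1) = 1.
  L[2][0] = (-12) / L[0][0] = -3.
  L[2][1] = (-2) / L[1][1] = -2.
Step 3: L[2][2] = √(9) = 3.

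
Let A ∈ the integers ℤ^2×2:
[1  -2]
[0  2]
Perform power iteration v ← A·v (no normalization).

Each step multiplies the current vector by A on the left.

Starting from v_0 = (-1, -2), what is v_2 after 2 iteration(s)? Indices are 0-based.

v_2 = (11, -8)

v_0 = (-1, -2).
v_1 = A·v_0 = (3, -4).
v_2 = A·v_1 = (11, -8).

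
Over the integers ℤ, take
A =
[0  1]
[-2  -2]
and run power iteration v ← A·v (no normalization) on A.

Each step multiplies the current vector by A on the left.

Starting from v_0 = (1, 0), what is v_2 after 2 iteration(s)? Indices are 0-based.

v_2 = (-2, 4)

v_0 = (1, 0).
v_1 = A·v_0 = (0, -2).
v_2 = A·v_1 = (-2, 4).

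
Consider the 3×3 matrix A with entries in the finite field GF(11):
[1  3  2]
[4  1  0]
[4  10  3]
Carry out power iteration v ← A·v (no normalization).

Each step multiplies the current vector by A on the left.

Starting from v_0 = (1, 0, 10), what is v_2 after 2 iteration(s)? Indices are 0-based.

v_2 = (2, 0, 6)

v_0 = (1, 0, 10).
v_1 = A·v_0 = (10, 4, 1).
v_2 = A·v_1 = (2, 0, 6).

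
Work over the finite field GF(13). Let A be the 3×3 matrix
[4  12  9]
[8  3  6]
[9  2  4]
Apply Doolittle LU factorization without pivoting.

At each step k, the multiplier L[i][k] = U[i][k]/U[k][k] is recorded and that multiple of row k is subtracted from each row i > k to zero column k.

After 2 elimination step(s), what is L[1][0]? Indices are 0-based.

L[1][0] = 2

k=0: U[0][0]=4
  eliminate (1,0): mult=2, new row 1: (0, 5, 1); set L[1][0]=2
  eliminate (2,0): mult=12, new row 2: (0, 1, 0); set L[2][0]=12
k=1: U[1][1]=5
  eliminate (2,1): mult=8, new row 2: (0, 0, 5); set L[2][1]=8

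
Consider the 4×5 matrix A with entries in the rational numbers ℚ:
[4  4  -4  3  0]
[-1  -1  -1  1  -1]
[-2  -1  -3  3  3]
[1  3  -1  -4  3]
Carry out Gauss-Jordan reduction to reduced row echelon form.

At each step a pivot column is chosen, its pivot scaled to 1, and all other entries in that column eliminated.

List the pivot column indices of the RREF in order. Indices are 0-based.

step 1: normalize row 0 (÷4) = (1, 1, -1, 3/4, 0)
  row 1: subtract -1×row0 = (0, 0, -2, 7/4, -1)
  row 2: subtract -2×row0 = (0, 1, -5, 9/2, 3)
  row 3: subtract 1×row0 = (0, 2, 0, -19/4, 3)
step 2: exchange rows 1,2
step 2: normalize row 1 (÷1) = (0, 1, -5, 9/2, 3)
  row 0: subtract 1×row1 = (1, 0, 4, -15/4, -3)
  row 3: subtract 2×row1 = (0, 0, 10, -55/4, -3)
step 3: normalize row 2 (÷-2) = (0, 0, 1, -7/8, 1/2)
  row 0: subtract 4×row2 = (1, 0, 0, -1/4, -5)
  row 1: subtract -5×row2 = (0, 1, 0, 1/8, 11/2)
  row 3: subtract 10×row2 = (0, 0, 0, -5, -8)
step 4: normalize row 3 (÷-5) = (0, 0, 0, 1, 8/5)
  row 0: subtract -1/4×row3 = (1, 0, 0, 0, -23/5)
  row 1: subtract 1/8×row3 = (0, 1, 0, 0, 53/10)
  row 2: subtract -7/8×row3 = (0, 0, 1, 0, 19/10)

pivot columns: 0, 1, 2, 3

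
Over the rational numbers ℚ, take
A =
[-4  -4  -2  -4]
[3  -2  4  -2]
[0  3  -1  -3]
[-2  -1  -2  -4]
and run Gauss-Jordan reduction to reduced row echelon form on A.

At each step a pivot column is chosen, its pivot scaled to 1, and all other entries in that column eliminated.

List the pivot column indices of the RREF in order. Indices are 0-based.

[1] R0 /= -4  ⇒  (1, 1, 1/2, 1)
     R1 -= 3·R0  ⇒  (0, -5, 5/2, -5)
     R3 -= -2·R0  ⇒  (0, 1, -1, -2)
[2] R1 /= -5  ⇒  (0, 1, -1/2, 1)
     R0 -= 1·R1  ⇒  (1, 0, 1, 0)
     R2 -= 3·R1  ⇒  (0, 0, 1/2, -6)
     R3 -= 1·R1  ⇒  (0, 0, -1/2, -3)
[3] R2 /= 1/2  ⇒  (0, 0, 1, -12)
     R0 -= 1·R2  ⇒  (1, 0, 0, 12)
     R1 -= -1/2·R2  ⇒  (0, 1, 0, -5)
     R3 -= -1/2·R2  ⇒  (0, 0, 0, -9)
[4] R3 /= -9  ⇒  (0, 0, 0, 1)
     R0 -= 12·R3  ⇒  (1, 0, 0, 0)
     R1 -= -5·R3  ⇒  (0, 1, 0, 0)
     R2 -= -12·R3  ⇒  (0, 0, 1, 0)

pivot columns: 0, 1, 2, 3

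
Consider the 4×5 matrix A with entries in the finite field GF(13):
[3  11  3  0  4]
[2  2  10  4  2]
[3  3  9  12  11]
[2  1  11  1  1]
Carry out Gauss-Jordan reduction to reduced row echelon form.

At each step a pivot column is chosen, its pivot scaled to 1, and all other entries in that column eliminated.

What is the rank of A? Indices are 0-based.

step 1: normalize row 0 (÷3) = (1, 8, 1, 0, 10)
  row 1: subtract 2×row0 = (0, 12, 8, 4, 8)
  row 2: subtract 3×row0 = (0, 5, 6, 12, 7)
  row 3: subtract 2×row0 = (0, 11, 9, 1, 7)
step 2: normalize row 1 (÷12) = (0, 1, 5, 9, 5)
  row 0: subtract 8×row1 = (1, 0, 0, 6, 9)
  row 2: subtract 5×row1 = (0, 0, 7, 6, 8)
  row 3: subtract 11×row1 = (0, 0, 6, 6, 4)
step 3: normalize row 2 (÷7) = (0, 0, 1, 12, 3)
  row 1: subtract 5×row2 = (0, 1, 0, 1, 3)
  row 3: subtract 6×row2 = (0, 0, 0, 12, 12)
step 4: normalize row 3 (÷12) = (0, 0, 0, 1, 1)
  row 0: subtract 6×row3 = (1, 0, 0, 0, 3)
  row 1: subtract 1×row3 = (0, 1, 0, 0, 2)
  row 2: subtract 12×row3 = (0, 0, 1, 0, 4)

rank = 4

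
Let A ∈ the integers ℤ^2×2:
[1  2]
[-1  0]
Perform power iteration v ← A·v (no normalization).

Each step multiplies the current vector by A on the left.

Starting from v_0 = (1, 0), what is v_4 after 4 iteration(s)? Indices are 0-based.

v_0 = (1, 0).
v_1 = A·v_0 = (1, -1).
v_2 = A·v_1 = (-1, -1).
v_3 = A·v_2 = (-3, 1).
v_4 = A·v_3 = (-1, 3).

v_4 = (-1, 3)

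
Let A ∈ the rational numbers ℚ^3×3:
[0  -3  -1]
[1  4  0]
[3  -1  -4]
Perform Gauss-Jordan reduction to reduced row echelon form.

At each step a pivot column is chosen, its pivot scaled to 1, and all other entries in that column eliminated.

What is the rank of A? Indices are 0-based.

rank = 3

[1] R0 <-> R1
[1] R0 /= 1  ⇒  (1, 4, 0)
     R2 -= 3·R0  ⇒  (0, -13, -4)
[2] R1 /= -3  ⇒  (0, 1, 1/3)
     R0 -= 4·R1  ⇒  (1, 0, -4/3)
     R2 -= -13·R1  ⇒  (0, 0, 1/3)
[3] R2 /= 1/3  ⇒  (0, 0, 1)
     R0 -= -4/3·R2  ⇒  (1, 0, 0)
     R1 -= 1/3·R2  ⇒  (0, 1, 0)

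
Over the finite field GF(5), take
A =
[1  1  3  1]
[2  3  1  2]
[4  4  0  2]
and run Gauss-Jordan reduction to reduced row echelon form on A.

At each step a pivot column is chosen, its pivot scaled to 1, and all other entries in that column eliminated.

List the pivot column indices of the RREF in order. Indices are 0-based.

pivot columns: 0, 1, 2

pivot(0,0)=1: scale R0 → (1, 1, 3, 1)
  clear (1,0): R1 −= (2)R0 → (0, 1, 0, 0)
  clear (2,0): R2 −= (4)R0 → (0, 0, 3, 3)
pivot(1,1)=1: scale R1 → (0, 1, 0, 0)
  clear (0,1): R0 −= (1)R1 → (1, 0, 3, 1)
pivot(2,2)=3: scale R2 → (0, 0, 1, 1)
  clear (0,2): R0 −= (3)R2 → (1, 0, 0, 3)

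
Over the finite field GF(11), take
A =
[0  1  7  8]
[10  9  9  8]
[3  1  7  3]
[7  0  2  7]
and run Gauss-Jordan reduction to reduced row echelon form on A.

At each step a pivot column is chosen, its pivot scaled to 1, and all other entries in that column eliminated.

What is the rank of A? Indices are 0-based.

pivot(0,0): swap R0↔R1
pivot(0,0)=10: scale R0 → (1, 2, 2, 3)
  clear (2,0): R2 −= (3)R0 → (0, 6, 1, 5)
  clear (3,0): R3 −= (7)R0 → (0, 8, 10, 8)
pivot(1,1)=1: scale R1 → (0, 1, 7, 8)
  clear (0,1): R0 −= (2)R1 → (1, 0, 10, 9)
  clear (2,1): R2 −= (6)R1 → (0, 0, 3, 1)
  clear (3,1): R3 −= (8)R1 → (0, 0, 9, 10)
pivot(2,2)=3: scale R2 → (0, 0, 1, 4)
  clear (0,2): R0 −= (10)R2 → (1, 0, 0, 2)
  clear (1,2): R1 −= (7)R2 → (0, 1, 0, 2)
  clear (3,2): R3 −= (9)R2 → (0, 0, 0, 7)
pivot(3,3)=7: scale R3 → (0, 0, 0, 1)
  clear (0,3): R0 −= (2)R3 → (1, 0, 0, 0)
  clear (1,3): R1 −= (2)R3 → (0, 1, 0, 0)
  clear (2,3): R2 −= (4)R3 → (0, 0, 1, 0)

rank = 4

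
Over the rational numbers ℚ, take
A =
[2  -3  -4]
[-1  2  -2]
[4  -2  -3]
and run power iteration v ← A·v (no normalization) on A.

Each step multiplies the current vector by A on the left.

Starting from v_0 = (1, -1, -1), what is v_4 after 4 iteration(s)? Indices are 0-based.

v_4 = (361, -73, 287)

v_0 = (1, -1, -1).
v_1 = A·v_0 = (9, -1, 9).
v_2 = A·v_1 = (-15, -29, 11).
v_3 = A·v_2 = (13, -65, -35).
v_4 = A·v_3 = (361, -73, 287).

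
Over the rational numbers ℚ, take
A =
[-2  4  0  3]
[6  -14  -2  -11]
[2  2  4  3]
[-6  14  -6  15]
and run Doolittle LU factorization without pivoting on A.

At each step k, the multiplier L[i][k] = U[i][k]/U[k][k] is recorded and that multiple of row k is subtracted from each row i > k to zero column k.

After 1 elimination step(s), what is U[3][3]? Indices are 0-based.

U[3][3] = 6

Step 1: pivot at (0,0) is -2.
  row1 ← row1 − (-3)·row0  ⇒  L[1][0]=-3, U row1=(0, -2, -2, -2)
  row2 ← row2 − (-1)·row0  ⇒  L[2][0]=-1, U row2=(0, 6, 4, 6)
  row3 ← row3 − (3)·row0  ⇒  L[3][0]=3, U row3=(0, 2, -6, 6)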